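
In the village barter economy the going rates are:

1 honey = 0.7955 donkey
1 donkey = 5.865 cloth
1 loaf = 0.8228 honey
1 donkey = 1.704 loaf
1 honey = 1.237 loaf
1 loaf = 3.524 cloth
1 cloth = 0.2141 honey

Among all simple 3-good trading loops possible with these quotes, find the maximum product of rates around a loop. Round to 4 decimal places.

1.1153

donkey→loaf→honey→donkey: 1.704 × 0.8228 × 0.7955 = 1.11533
donkey→cloth→honey→donkey: 5.865 × 0.2141 × 0.7955 = 0.99891
loaf→cloth→honey→loaf: 3.524 × 0.2141 × 1.237 = 0.93330
Maximum is donkey→loaf→honey→donkey at 1.1153; arbitrage exists.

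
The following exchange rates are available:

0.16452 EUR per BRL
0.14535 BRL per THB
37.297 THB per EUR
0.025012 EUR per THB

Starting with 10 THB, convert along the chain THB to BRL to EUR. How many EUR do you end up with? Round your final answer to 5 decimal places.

0.23913

10 THB × 0.14535 = 1.4535 BRL
1.4535 BRL × 0.16452 = 0.23912982 EUR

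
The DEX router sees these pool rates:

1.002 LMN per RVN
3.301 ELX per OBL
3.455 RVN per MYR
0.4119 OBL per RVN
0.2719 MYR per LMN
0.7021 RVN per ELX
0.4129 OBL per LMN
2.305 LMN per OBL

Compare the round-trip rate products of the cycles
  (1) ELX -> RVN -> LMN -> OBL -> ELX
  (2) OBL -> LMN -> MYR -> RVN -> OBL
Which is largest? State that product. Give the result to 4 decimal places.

0.9589

(1) 0.7021 × 1.002 × 0.4129 × 3.301 = 0.95886
(2) 2.305 × 0.2719 × 3.455 × 0.4119 = 0.89191
Highest is cycle (1) at 0.9589 (≤1, no arbitrage).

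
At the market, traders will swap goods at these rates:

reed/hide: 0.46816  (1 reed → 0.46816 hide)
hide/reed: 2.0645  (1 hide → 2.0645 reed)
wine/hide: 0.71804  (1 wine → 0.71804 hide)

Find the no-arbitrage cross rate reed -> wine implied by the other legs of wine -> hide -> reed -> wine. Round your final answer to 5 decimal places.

0.67458

Known legs of the cycle: 0.71804 × 2.0645 = 1.48239358
For no arbitrage the full-cycle product must be 1, so the missing rate is 1 / 1.48239358 ≈ 0.6745847.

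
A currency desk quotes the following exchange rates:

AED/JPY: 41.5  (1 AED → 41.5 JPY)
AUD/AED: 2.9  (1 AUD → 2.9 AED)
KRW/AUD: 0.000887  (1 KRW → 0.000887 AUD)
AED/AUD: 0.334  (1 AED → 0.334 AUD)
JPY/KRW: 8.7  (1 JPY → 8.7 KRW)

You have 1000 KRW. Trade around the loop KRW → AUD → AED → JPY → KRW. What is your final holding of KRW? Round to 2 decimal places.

1000 KRW × 0.000887 = 0.887 AUD
0.887 AUD × 2.9 = 2.5723 AED
2.5723 AED × 41.5 = 106.75045 JPY
106.75045 JPY × 8.7 = 928.728915 KRW

928.73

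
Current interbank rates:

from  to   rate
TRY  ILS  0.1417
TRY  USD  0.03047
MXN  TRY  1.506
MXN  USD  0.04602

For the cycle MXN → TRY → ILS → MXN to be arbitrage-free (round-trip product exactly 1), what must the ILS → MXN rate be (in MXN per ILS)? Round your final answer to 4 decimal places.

4.6860

Known legs of the cycle: 1.506 × 0.1417 = 0.2134002
For no arbitrage the full-cycle product must be 1, so the missing rate is 1 / 0.2134002 ≈ 4.686031.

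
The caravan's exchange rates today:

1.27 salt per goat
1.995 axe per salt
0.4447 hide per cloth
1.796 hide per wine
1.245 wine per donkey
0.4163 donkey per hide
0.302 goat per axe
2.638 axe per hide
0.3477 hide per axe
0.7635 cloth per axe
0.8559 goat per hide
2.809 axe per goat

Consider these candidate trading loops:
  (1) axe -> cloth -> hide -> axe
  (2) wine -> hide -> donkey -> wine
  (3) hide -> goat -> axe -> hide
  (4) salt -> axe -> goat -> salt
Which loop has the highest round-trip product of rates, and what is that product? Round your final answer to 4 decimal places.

(1) 0.7635 × 0.4447 × 2.638 = 0.89568
(2) 1.796 × 0.4163 × 1.245 = 0.93086
(3) 0.8559 × 2.809 × 0.3477 = 0.83595
(4) 1.995 × 0.302 × 1.27 = 0.76516
Highest is cycle (2) at 0.9309 (≤1, no arbitrage).

0.9309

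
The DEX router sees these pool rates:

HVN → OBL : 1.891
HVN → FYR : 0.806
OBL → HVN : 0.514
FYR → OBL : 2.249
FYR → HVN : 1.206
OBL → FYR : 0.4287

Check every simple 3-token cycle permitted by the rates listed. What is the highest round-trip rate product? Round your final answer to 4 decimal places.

0.9777

HVN→OBL→FYR→HVN: 1.891 × 0.4287 × 1.206 = 0.97767
HVN→FYR→OBL→HVN: 0.806 × 2.249 × 0.514 = 0.93172
Maximum is HVN→OBL→FYR→HVN at 0.9777; no arbitrage — every cycle loses value.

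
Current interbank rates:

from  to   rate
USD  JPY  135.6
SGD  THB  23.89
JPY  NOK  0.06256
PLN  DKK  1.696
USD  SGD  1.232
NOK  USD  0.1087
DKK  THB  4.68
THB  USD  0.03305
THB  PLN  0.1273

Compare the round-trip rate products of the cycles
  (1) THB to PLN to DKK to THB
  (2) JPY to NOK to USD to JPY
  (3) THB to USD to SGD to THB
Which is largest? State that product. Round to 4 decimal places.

1.0104

(1) 0.1273 × 1.696 × 4.68 = 1.01042
(2) 0.06256 × 0.1087 × 135.6 = 0.92212
(3) 0.03305 × 1.232 × 23.89 = 0.97274
Highest is cycle (1) at 1.0104 (>1, arbitrage).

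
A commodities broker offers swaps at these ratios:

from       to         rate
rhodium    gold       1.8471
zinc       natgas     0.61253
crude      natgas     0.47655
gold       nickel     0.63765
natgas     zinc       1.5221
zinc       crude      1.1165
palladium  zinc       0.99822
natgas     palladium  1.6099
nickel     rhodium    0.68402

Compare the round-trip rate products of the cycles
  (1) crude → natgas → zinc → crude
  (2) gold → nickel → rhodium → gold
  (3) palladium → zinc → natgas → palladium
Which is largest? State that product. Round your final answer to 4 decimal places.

(1) 0.47655 × 1.5221 × 1.1165 = 0.80986
(2) 0.63765 × 0.68402 × 1.8471 = 0.80564
(3) 0.99822 × 0.61253 × 1.6099 = 0.98436
Highest is cycle (3) at 0.9844 (≤1, no arbitrage).

0.9844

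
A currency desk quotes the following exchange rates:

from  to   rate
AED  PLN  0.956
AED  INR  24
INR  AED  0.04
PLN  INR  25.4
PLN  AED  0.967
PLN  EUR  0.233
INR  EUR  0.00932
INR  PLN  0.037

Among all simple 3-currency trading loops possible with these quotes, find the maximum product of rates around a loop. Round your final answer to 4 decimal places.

PLN→INR→AED→PLN: 25.4 × 0.04 × 0.956 = 0.97130
PLN→AED→INR→PLN: 0.967 × 24 × 0.037 = 0.85870
Maximum is PLN→INR→AED→PLN at 0.9713; no arbitrage — every cycle loses value.

0.9713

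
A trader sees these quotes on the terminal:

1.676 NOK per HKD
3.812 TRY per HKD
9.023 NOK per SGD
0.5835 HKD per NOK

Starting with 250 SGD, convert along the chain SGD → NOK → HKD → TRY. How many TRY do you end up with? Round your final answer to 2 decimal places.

5017.47

250 SGD × 9.023 = 2255.75 NOK
2255.75 NOK × 0.5835 = 1316.230125 HKD
1316.230125 HKD × 3.812 = 5017.4692365 TRY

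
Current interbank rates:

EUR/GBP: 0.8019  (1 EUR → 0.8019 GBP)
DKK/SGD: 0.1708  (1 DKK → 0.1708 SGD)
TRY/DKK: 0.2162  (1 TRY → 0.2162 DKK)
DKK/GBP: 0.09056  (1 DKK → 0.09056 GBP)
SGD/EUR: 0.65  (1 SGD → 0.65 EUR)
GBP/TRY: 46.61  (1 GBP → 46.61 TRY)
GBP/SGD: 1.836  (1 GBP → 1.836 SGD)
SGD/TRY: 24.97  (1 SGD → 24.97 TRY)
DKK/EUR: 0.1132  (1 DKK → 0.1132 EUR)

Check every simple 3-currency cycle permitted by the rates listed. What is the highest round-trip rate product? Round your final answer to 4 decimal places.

0.9570

GBP→SGD→EUR→GBP: 1.836 × 0.65 × 0.8019 = 0.95699
TRY→DKK→SGD→TRY: 0.2162 × 0.1708 × 24.97 = 0.92207
TRY→DKK→GBP→TRY: 0.2162 × 0.09056 × 46.61 = 0.91258
Maximum is GBP→SGD→EUR→GBP at 0.9570; no arbitrage — every cycle loses value.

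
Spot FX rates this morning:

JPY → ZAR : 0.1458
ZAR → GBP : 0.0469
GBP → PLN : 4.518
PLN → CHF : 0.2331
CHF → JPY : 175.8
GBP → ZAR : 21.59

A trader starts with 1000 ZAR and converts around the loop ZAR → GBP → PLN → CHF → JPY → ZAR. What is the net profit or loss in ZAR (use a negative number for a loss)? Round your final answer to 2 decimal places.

1000 ZAR × 0.0469 = 46.9 GBP
46.9 GBP × 4.518 = 211.8942 PLN
211.8942 PLN × 0.2331 = 49.39253802 CHF
49.39253802 CHF × 175.8 = 8683.208183916 JPY
8683.208183916 JPY × 0.1458 = 1266.0117532149528 ZAR
Net change: 1266.0117532149528 − 1000 = 266.0117532149528 ZAR

266.01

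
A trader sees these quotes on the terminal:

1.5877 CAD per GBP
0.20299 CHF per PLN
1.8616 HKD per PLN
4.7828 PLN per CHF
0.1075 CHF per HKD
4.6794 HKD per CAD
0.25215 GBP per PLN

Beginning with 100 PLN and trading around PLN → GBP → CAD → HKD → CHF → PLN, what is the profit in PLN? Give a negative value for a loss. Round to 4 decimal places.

-3.6818

100 PLN × 0.25215 = 25.215 GBP
25.215 GBP × 1.5877 = 40.0338555 CAD
40.0338555 CAD × 4.6794 = 187.3344234267 HKD
187.3344234267 HKD × 0.1075 = 20.13845051837025 CHF
20.13845051837025 CHF × 4.7828 = 96.3181811392612317 PLN
Net change: 96.3181811392612317 − 100 = -3.6818188607387683 PLN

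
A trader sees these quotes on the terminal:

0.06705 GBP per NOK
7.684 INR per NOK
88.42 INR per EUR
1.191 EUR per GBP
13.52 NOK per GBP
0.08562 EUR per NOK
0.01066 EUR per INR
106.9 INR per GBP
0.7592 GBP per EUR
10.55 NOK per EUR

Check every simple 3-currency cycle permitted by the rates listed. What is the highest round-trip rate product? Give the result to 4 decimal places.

GBP→NOK→EUR→GBP: 13.52 × 0.08562 × 0.7592 = 0.87884
GBP→INR→EUR→GBP: 106.9 × 0.01066 × 0.7592 = 0.86515
NOK→INR→EUR→NOK: 7.684 × 0.01066 × 10.55 = 0.86417
GBP→EUR→NOK→GBP: 1.191 × 10.55 × 0.06705 = 0.84249
Maximum is GBP→NOK→EUR→GBP at 0.8788; no arbitrage — every cycle loses value.

0.8788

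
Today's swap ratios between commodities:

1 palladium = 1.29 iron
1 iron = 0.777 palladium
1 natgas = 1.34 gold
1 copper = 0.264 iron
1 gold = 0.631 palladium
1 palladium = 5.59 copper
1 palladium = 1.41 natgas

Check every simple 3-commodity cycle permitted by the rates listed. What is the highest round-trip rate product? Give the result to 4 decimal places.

palladium→natgas→gold→palladium: 1.41 × 1.34 × 0.631 = 1.19221
iron→palladium→copper→iron: 0.777 × 5.59 × 0.264 = 1.14667
Maximum is palladium→natgas→gold→palladium at 1.1922; arbitrage exists.

1.1922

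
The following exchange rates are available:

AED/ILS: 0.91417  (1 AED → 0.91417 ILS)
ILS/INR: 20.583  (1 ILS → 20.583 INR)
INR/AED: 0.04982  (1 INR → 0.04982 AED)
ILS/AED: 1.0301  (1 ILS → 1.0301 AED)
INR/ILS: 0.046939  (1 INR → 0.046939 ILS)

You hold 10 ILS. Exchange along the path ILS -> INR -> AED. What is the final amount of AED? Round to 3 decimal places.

10.254

10 ILS × 20.583 = 205.83 INR
205.83 INR × 0.04982 = 10.2544506 AED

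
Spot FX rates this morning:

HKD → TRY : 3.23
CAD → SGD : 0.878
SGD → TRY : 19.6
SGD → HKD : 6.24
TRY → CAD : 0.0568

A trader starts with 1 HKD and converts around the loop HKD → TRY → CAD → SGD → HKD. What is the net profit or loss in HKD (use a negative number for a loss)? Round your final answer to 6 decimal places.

1 HKD × 3.23 = 3.23 TRY
3.23 TRY × 0.0568 = 0.183464 CAD
0.183464 CAD × 0.878 = 0.161081392 SGD
0.161081392 SGD × 6.24 = 1.00514788608 HKD
Net change: 1.00514788608 − 1 = 0.00514788608 HKD

0.005148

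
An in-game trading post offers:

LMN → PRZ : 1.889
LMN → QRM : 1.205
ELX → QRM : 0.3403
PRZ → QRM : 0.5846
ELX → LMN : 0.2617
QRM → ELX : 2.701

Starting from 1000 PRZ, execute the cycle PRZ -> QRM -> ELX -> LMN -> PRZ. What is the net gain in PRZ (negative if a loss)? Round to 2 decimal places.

1000 PRZ × 0.5846 = 584.6 QRM
584.6 QRM × 2.701 = 1579.0046 ELX
1579.0046 ELX × 0.2617 = 413.22550382 LMN
413.22550382 LMN × 1.889 = 780.58297671598 PRZ
Net change: 780.58297671598 − 1000 = -219.41702328402 PRZ

-219.42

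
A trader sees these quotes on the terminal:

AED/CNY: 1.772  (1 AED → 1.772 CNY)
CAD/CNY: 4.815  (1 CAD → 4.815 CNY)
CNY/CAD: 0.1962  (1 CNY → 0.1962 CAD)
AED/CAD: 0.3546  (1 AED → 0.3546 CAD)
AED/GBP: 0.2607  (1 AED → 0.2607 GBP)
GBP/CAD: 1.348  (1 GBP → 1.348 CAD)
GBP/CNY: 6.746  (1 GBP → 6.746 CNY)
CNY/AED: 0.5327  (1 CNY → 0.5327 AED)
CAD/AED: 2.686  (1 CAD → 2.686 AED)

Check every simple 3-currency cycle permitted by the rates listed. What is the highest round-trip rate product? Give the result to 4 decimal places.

0.9439

CAD→AED→GBP→CAD: 2.686 × 0.2607 × 1.348 = 0.94392
CNY→AED→GBP→CNY: 0.5327 × 0.2607 × 6.746 = 0.93685
CNY→CAD→AED→CNY: 0.1962 × 2.686 × 1.772 = 0.93383
CNY→AED→CAD→CNY: 0.5327 × 0.3546 × 4.815 = 0.90953
Maximum is CAD→AED→GBP→CAD at 0.9439; no arbitrage — every cycle loses value.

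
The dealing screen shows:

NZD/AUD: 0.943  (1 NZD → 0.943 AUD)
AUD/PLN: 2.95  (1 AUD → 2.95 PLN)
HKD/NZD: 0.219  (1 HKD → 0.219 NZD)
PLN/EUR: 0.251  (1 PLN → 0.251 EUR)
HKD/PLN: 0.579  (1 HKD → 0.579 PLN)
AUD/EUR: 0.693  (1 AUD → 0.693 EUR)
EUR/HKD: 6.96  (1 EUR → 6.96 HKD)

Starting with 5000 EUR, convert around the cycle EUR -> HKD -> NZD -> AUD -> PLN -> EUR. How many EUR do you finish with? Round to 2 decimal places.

5000 EUR × 6.96 = 34800 HKD
34800 HKD × 0.219 = 7621.2 NZD
7621.2 NZD × 0.943 = 7186.7916 AUD
7186.7916 AUD × 2.95 = 21201.03522 PLN
21201.03522 PLN × 0.251 = 5321.45984022 EUR

5321.46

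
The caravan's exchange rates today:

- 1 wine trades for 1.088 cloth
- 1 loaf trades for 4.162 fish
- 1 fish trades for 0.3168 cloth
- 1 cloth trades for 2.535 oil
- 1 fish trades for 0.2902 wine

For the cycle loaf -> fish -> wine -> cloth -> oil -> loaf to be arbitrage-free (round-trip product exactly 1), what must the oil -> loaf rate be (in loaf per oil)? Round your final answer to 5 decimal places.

Known legs of the cycle: 4.162 × 0.2902 × 1.088 × 2.535 = 3.331243224192
For no arbitrage the full-cycle product must be 1, so the missing rate is 1 / 3.331243224192 ≈ 0.3001882.

0.30019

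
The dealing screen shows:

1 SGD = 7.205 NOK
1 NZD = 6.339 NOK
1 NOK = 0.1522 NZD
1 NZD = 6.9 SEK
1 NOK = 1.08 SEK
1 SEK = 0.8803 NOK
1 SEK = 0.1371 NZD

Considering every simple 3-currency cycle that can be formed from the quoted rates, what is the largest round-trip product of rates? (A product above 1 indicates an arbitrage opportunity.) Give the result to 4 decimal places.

SEK→NZD→NOK→SEK: 0.1371 × 6.339 × 1.08 = 0.93860
SEK→NOK→NZD→SEK: 0.8803 × 0.1522 × 6.9 = 0.92447
Maximum is SEK→NZD→NOK→SEK at 0.9386; no arbitrage — every cycle loses value.

0.9386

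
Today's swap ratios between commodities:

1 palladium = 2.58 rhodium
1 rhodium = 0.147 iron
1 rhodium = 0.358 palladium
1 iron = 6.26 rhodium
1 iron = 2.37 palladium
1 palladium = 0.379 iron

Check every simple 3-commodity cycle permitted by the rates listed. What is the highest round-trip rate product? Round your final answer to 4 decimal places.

iron→palladium→rhodium→iron: 2.37 × 2.58 × 0.147 = 0.89885
iron→rhodium→palladium→iron: 6.26 × 0.358 × 0.379 = 0.84937
Maximum is iron→palladium→rhodium→iron at 0.8988; no arbitrage — every cycle loses value.

0.8988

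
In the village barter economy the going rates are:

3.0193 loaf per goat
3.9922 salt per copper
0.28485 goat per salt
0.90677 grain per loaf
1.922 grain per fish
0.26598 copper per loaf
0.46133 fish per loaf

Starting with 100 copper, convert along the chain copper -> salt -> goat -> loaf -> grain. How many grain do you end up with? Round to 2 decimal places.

100 copper × 3.9922 = 399.22 salt
399.22 salt × 0.28485 = 113.717817 goat
113.717817 goat × 3.0193 = 343.3482048681 loaf
343.3482048681 loaf × 0.90677 = 311.337851728247037 grain

311.34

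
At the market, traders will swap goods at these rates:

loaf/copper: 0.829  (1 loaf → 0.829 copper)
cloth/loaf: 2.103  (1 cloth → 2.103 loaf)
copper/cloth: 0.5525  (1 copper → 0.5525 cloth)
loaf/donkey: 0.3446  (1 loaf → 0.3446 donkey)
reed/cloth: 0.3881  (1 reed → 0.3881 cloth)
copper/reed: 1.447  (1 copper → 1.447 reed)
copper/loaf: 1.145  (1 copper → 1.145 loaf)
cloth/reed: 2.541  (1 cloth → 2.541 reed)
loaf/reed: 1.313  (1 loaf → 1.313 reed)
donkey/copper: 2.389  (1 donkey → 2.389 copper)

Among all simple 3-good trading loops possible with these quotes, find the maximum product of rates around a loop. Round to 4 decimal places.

reed→cloth→loaf→reed: 0.3881 × 2.103 × 1.313 = 1.07164
copper→cloth→loaf→copper: 0.5525 × 2.103 × 0.829 = 0.96322
copper→loaf→donkey→copper: 1.145 × 0.3446 × 2.389 = 0.94262
Maximum is reed→cloth→loaf→reed at 1.0716; arbitrage exists.

1.0716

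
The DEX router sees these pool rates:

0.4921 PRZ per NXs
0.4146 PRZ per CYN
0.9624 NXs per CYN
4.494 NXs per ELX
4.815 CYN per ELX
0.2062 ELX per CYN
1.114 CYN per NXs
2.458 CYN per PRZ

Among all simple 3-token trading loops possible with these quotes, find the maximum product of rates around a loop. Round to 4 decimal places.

1.1641

PRZ→CYN→NXs→PRZ: 2.458 × 0.9624 × 0.4921 = 1.16410
ELX→NXs→CYN→ELX: 4.494 × 1.114 × 0.2062 = 1.03230
Maximum is PRZ→CYN→NXs→PRZ at 1.1641; arbitrage exists.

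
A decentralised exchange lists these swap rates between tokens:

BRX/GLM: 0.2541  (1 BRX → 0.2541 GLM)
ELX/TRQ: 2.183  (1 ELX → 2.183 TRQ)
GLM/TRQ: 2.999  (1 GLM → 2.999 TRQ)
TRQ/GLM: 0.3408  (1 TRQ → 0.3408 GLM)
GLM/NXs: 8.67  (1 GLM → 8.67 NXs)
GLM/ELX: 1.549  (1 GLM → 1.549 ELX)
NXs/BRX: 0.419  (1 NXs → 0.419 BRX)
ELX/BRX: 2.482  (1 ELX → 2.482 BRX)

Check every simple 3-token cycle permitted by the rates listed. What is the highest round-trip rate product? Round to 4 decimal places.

ELX→TRQ→GLM→ELX: 2.183 × 0.3408 × 1.549 = 1.15240
BRX→GLM→ELX→BRX: 0.2541 × 1.549 × 2.482 = 0.97692
BRX→GLM→NXs→BRX: 0.2541 × 8.67 × 0.419 = 0.92308
Maximum is ELX→TRQ→GLM→ELX at 1.1524; arbitrage exists.

1.1524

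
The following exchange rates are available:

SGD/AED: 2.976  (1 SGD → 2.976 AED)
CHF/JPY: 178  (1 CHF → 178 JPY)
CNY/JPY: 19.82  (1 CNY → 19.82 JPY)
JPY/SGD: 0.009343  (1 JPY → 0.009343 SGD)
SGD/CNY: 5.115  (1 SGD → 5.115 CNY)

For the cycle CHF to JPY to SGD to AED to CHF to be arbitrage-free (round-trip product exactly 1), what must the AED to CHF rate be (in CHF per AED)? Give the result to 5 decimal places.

Known legs of the cycle: 178 × 0.009343 × 2.976 = 4.949248704
For no arbitrage the full-cycle product must be 1, so the missing rate is 1 / 4.949248704 ≈ 0.2020509.

0.20205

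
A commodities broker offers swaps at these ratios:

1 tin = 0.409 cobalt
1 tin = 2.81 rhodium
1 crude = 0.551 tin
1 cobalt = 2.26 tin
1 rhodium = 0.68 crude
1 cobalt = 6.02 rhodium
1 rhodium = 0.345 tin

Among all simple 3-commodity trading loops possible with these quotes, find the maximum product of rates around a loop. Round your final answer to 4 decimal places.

1.0529

crude→tin→rhodium→crude: 0.551 × 2.81 × 0.68 = 1.05285
cobalt→rhodium→tin→cobalt: 6.02 × 0.345 × 0.409 = 0.84945
Maximum is crude→tin→rhodium→crude at 1.0529; arbitrage exists.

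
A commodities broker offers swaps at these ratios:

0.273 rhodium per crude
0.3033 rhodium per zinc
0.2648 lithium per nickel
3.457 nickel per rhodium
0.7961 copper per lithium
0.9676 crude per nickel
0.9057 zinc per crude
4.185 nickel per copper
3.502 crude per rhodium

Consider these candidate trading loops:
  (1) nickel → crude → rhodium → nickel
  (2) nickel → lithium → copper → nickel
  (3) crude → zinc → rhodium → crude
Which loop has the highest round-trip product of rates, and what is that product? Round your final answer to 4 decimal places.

(1) 0.9676 × 0.273 × 3.457 = 0.91318
(2) 0.2648 × 0.7961 × 4.185 = 0.88223
(3) 0.9057 × 0.3033 × 3.502 = 0.96200
Highest is cycle (3) at 0.9620 (≤1, no arbitrage).

0.9620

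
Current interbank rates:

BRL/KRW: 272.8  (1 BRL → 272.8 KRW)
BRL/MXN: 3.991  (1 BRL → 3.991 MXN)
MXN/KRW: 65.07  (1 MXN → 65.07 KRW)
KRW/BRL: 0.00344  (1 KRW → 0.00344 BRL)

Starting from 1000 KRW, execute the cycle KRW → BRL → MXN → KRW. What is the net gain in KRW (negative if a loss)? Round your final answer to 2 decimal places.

-106.65

1000 KRW × 0.00344 = 3.44 BRL
3.44 BRL × 3.991 = 13.72904 MXN
13.72904 MXN × 65.07 = 893.3486328 KRW
Net change: 893.3486328 − 1000 = -106.6513672 KRW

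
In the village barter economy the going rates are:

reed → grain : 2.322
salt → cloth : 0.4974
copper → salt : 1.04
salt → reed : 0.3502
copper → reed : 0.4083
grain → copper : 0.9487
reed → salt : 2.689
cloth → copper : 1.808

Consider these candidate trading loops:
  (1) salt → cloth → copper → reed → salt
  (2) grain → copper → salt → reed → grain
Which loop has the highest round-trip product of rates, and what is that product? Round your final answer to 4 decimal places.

(1) 0.4974 × 1.808 × 0.4083 × 2.689 = 0.98736
(2) 0.9487 × 1.04 × 0.3502 × 2.322 = 0.80231
Highest is cycle (1) at 0.9874 (≤1, no arbitrage).

0.9874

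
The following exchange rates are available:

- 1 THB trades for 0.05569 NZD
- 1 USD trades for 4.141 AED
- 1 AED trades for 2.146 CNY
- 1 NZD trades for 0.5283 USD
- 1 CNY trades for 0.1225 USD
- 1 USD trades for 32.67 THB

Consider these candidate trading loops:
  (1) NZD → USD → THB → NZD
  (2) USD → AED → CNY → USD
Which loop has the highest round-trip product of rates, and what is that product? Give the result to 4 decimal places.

(1) 0.5283 × 32.67 × 0.05569 = 0.96118
(2) 4.141 × 2.146 × 0.1225 = 1.08861
Highest is cycle (2) at 1.0886 (>1, arbitrage).

1.0886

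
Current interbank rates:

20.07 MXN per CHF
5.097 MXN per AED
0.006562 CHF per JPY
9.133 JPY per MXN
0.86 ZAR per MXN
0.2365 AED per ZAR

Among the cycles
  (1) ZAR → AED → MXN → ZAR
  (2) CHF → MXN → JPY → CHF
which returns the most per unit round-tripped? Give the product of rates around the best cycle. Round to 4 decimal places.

1.2028

(1) 0.2365 × 5.097 × 0.86 = 1.03668
(2) 20.07 × 9.133 × 0.006562 = 1.20281
Highest is cycle (2) at 1.2028 (>1, arbitrage).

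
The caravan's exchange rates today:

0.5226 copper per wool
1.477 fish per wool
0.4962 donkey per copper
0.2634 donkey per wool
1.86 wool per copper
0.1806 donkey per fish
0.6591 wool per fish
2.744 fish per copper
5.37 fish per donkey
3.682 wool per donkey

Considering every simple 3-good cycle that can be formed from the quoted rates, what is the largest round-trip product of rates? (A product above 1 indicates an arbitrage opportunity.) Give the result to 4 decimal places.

donkey→wool→fish→donkey: 3.682 × 1.477 × 0.1806 = 0.98216
donkey→wool→copper→donkey: 3.682 × 0.5226 × 0.4962 = 0.95479
fish→wool→copper→fish: 0.6591 × 0.5226 × 2.744 = 0.94516
donkey→fish→wool→donkey: 5.37 × 0.6591 × 0.2634 = 0.93227
Maximum is donkey→wool→fish→donkey at 0.9822; no arbitrage — every cycle loses value.

0.9822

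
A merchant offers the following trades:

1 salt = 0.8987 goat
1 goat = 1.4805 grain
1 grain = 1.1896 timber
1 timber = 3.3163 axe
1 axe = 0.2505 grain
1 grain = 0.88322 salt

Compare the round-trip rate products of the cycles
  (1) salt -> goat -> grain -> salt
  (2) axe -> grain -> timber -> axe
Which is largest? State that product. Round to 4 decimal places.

(1) 0.8987 × 1.4805 × 0.88322 = 1.17515
(2) 0.2505 × 1.1896 × 3.3163 = 0.98824
Highest is cycle (1) at 1.1751 (>1, arbitrage).

1.1751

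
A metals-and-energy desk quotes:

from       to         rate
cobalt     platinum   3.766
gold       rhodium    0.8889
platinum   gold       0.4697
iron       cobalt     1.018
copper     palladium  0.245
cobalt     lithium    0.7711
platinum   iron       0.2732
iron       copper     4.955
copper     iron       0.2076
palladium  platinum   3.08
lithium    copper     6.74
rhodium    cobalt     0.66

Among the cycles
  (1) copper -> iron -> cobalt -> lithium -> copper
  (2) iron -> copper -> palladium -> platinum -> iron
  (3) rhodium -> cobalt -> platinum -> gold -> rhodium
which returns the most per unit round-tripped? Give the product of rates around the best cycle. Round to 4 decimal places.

(1) 0.2076 × 1.018 × 0.7711 × 6.74 = 1.09836
(2) 4.955 × 0.245 × 3.08 × 0.2732 = 1.02151
(3) 0.66 × 3.766 × 0.4697 × 0.8889 = 1.03776
Highest is cycle (1) at 1.0984 (>1, arbitrage).

1.0984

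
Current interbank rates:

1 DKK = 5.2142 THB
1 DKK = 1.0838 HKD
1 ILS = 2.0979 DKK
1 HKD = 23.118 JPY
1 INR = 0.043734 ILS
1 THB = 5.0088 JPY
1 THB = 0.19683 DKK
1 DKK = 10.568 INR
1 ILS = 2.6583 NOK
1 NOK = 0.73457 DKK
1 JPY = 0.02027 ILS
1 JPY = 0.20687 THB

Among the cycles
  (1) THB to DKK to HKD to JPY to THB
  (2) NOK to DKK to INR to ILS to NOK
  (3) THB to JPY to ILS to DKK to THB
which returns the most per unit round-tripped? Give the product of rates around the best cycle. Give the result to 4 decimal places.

1.1106

(1) 0.19683 × 1.0838 × 23.118 × 0.20687 = 1.02021
(2) 0.73457 × 10.568 × 0.043734 × 2.6583 = 0.90250
(3) 5.0088 × 0.02027 × 2.0979 × 5.2142 = 1.11061
Highest is cycle (3) at 1.1106 (>1, arbitrage).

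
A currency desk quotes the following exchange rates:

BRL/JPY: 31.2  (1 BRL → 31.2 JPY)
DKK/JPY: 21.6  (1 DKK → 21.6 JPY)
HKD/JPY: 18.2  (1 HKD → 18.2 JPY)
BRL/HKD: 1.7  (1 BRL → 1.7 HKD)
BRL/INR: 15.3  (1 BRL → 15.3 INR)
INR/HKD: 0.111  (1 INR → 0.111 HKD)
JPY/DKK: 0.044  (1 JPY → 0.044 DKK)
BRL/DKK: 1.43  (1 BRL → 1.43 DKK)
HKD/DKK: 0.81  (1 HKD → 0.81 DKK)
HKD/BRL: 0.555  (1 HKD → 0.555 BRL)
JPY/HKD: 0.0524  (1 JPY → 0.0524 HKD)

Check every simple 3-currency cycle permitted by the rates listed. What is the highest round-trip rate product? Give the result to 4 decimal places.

BRL→INR→HKD→BRL: 15.3 × 0.111 × 0.555 = 0.94256
HKD→DKK→JPY→HKD: 0.81 × 21.6 × 0.0524 = 0.91679
BRL→JPY→HKD→BRL: 31.2 × 0.0524 × 0.555 = 0.90736
Maximum is BRL→INR→HKD→BRL at 0.9426; no arbitrage — every cycle loses value.

0.9426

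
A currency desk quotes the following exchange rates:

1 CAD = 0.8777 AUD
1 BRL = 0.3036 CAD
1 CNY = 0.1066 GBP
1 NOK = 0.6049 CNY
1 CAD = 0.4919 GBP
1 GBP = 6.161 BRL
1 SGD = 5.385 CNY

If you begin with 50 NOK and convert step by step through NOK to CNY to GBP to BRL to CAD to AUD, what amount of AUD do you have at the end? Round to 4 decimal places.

5.2931

50 NOK × 0.6049 = 30.245 CNY
30.245 CNY × 0.1066 = 3.224117 GBP
3.224117 GBP × 6.161 = 19.863784837 BRL
19.863784837 BRL × 0.3036 = 6.0306450765132 CAD
6.0306450765132 CAD × 0.8777 = 5.29309718365563564 AUD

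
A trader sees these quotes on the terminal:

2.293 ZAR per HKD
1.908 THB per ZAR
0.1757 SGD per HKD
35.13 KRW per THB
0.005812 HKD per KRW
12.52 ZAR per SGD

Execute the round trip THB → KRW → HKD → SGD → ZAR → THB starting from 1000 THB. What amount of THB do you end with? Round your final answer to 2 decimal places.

1000 THB × 35.13 = 35130 KRW
35130 KRW × 0.005812 = 204.17556 HKD
204.17556 HKD × 0.1757 = 35.873645892 SGD
35.873645892 SGD × 12.52 = 449.13804656784 ZAR
449.13804656784 ZAR × 1.908 = 856.95539285143872 THB

856.96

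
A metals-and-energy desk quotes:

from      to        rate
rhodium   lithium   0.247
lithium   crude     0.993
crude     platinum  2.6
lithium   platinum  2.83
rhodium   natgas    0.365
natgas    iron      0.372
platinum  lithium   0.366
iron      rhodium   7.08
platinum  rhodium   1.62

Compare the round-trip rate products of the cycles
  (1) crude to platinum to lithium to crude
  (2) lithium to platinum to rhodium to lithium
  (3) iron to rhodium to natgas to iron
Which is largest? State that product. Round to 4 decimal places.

1.1324

(1) 2.6 × 0.366 × 0.993 = 0.94494
(2) 2.83 × 1.62 × 0.247 = 1.13240
(3) 7.08 × 0.365 × 0.372 = 0.96132
Highest is cycle (2) at 1.1324 (>1, arbitrage).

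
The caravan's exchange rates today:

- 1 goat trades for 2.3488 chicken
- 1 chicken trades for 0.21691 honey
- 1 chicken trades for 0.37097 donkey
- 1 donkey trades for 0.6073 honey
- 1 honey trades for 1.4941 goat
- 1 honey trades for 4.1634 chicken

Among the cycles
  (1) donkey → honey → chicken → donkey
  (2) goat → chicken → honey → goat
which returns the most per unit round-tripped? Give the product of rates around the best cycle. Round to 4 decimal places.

0.9380

(1) 0.6073 × 4.1634 × 0.37097 = 0.93797
(2) 2.3488 × 0.21691 × 1.4941 = 0.76121
Highest is cycle (1) at 0.9380 (≤1, no arbitrage).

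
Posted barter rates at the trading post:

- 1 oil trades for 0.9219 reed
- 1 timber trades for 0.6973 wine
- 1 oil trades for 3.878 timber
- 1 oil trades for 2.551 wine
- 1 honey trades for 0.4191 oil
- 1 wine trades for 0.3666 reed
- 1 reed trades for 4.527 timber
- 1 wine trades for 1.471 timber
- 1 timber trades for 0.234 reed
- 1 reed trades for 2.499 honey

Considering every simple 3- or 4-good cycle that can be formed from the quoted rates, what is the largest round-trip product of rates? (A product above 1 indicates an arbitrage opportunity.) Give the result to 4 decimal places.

wine→reed→timber→wine: 0.3666 × 4.527 × 0.6973 = 1.15724
wine→reed→honey→oil→wine: 0.3666 × 2.499 × 0.4191 × 2.551 = 0.97946
oil→reed→honey→oil: 0.9219 × 2.499 × 0.4191 = 0.96553
oil→timber→reed→honey→oil: 3.878 × 0.234 × 2.499 × 0.4191 = 0.95040
Maximum is wine→reed→timber→wine at 1.1572; arbitrage exists.

1.1572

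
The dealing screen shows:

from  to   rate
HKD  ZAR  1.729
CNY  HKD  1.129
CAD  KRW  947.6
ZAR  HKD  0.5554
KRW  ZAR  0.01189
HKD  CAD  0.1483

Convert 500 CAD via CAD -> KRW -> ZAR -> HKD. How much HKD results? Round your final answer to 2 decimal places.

500 CAD × 947.6 = 473800 KRW
473800 KRW × 0.01189 = 5633.482 ZAR
5633.482 ZAR × 0.5554 = 3128.8359028 HKD

3128.84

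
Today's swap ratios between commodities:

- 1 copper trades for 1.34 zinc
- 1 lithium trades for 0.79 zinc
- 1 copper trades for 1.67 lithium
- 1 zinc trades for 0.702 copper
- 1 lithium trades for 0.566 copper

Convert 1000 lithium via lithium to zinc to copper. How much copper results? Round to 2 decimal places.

1000 lithium × 0.79 = 790 zinc
790 zinc × 0.702 = 554.58 copper

554.58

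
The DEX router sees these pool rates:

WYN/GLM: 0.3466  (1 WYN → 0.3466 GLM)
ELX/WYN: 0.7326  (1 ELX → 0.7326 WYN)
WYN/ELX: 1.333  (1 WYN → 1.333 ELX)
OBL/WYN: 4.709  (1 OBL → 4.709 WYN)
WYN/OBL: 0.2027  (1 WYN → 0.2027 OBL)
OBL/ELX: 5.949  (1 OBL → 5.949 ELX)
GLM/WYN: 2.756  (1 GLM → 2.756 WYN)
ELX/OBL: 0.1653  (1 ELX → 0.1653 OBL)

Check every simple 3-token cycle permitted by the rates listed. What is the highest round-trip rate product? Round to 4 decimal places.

WYN→ELX→OBL→WYN: 1.333 × 0.1653 × 4.709 = 1.03760
WYN→OBL→ELX→WYN: 0.2027 × 5.949 × 0.7326 = 0.88341
Maximum is WYN→ELX→OBL→WYN at 1.0376; arbitrage exists.

1.0376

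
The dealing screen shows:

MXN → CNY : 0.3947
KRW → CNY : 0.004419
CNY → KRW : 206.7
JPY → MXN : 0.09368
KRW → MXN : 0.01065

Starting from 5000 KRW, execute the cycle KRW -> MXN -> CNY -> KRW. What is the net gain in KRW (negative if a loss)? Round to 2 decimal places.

-655.63

5000 KRW × 0.01065 = 53.25 MXN
53.25 MXN × 0.3947 = 21.017775 CNY
21.017775 CNY × 206.7 = 4344.3740925 KRW
Net change: 4344.3740925 − 5000 = -655.6259075 KRW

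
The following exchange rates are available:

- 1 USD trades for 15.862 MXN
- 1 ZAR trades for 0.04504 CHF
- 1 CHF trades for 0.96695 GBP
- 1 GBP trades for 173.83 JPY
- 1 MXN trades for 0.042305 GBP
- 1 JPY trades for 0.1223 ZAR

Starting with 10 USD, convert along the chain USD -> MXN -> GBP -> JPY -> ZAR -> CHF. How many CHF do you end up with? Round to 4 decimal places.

10 USD × 15.862 = 158.62 MXN
158.62 MXN × 0.042305 = 6.7104191 GBP
6.7104191 GBP × 173.83 = 1166.472152153 JPY
1166.472152153 JPY × 0.1223 = 142.6595442083119 ZAR
142.6595442083119 ZAR × 0.04504 = 6.425385871142367976 CHF

6.4254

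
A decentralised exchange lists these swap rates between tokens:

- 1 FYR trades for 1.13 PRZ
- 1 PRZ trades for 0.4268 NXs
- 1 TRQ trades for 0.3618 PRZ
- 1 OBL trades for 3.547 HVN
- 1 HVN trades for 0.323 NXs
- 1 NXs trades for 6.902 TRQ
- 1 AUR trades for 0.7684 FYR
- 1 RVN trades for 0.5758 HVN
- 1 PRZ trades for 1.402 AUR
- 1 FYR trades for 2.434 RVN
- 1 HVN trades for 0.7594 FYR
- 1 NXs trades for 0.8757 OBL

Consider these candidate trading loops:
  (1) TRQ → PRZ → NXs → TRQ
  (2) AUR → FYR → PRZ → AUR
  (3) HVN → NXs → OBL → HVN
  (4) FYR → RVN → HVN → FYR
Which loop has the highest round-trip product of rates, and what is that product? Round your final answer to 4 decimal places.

1.2173

(1) 0.3618 × 0.4268 × 6.902 = 1.06578
(2) 0.7684 × 1.13 × 1.402 = 1.21735
(3) 0.323 × 0.8757 × 3.547 = 1.00327
(4) 2.434 × 0.5758 × 0.7594 = 1.06430
Highest is cycle (2) at 1.2173 (>1, arbitrage).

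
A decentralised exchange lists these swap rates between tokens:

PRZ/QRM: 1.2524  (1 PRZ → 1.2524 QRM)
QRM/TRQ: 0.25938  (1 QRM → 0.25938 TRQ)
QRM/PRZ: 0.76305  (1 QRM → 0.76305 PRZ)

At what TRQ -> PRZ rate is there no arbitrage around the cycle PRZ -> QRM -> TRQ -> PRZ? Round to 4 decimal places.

3.0784

Known legs of the cycle: 1.2524 × 0.25938 = 0.324847512
For no arbitrage the full-cycle product must be 1, so the missing rate is 1 / 0.324847512 ≈ 3.078367.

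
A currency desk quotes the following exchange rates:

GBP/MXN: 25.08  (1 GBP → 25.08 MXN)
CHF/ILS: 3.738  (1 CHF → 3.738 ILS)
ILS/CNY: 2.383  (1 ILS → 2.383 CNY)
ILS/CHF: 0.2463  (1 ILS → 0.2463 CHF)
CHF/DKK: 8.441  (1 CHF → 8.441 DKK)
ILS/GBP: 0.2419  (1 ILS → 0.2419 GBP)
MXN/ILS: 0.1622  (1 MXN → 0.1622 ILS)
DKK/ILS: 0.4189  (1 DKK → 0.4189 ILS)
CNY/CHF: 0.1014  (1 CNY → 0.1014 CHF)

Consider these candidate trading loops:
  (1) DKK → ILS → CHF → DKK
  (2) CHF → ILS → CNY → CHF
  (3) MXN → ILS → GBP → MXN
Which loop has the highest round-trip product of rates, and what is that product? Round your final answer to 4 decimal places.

(1) 0.4189 × 0.2463 × 8.441 = 0.87090
(2) 3.738 × 2.383 × 0.1014 = 0.90324
(3) 0.1622 × 0.2419 × 25.08 = 0.98404
Highest is cycle (3) at 0.9840 (≤1, no arbitrage).

0.9840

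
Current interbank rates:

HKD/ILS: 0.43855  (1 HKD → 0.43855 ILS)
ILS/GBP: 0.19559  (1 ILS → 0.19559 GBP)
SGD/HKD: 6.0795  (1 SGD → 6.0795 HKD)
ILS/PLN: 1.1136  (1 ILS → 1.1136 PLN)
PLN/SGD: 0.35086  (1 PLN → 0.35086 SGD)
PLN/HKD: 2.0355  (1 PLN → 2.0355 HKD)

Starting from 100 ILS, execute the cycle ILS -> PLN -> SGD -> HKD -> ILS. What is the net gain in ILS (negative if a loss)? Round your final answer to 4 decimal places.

100 ILS × 1.1136 = 111.36 PLN
111.36 PLN × 0.35086 = 39.0717696 SGD
39.0717696 SGD × 6.0795 = 237.5368232832 HKD
237.5368232832 HKD × 0.43855 = 104.17177385084736 ILS
Net change: 104.17177385084736 − 100 = 4.17177385084736 ILS

4.1718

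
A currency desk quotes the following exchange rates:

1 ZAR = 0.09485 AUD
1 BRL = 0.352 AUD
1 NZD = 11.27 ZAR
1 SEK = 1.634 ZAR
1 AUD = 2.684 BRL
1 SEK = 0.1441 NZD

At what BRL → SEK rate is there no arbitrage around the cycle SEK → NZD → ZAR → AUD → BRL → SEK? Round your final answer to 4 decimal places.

Known legs of the cycle: 0.1441 × 11.27 × 0.09485 × 2.684 = 0.4134354796418
For no arbitrage the full-cycle product must be 1, so the missing rate is 1 / 0.4134354796418 ≈ 2.418757.

2.4188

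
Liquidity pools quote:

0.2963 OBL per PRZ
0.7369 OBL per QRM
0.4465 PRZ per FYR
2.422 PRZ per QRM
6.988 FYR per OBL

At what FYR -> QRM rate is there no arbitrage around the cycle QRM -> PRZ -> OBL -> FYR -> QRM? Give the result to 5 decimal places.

Known legs of the cycle: 2.422 × 0.2963 × 6.988 = 5.0148585368
For no arbitrage the full-cycle product must be 1, so the missing rate is 1 / 5.0148585368 ≈ 0.1994074.

0.19941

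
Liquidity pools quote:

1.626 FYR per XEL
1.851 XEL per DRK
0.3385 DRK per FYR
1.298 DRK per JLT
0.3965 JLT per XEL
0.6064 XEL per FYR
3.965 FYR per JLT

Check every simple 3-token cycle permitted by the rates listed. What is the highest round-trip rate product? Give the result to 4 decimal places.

FYR→DRK→XEL→FYR: 0.3385 × 1.851 × 1.626 = 1.01879
JLT→FYR→XEL→JLT: 3.965 × 0.6064 × 0.3965 = 0.95334
JLT→DRK→XEL→JLT: 1.298 × 1.851 × 0.3965 = 0.95263
Maximum is FYR→DRK→XEL→FYR at 1.0188; arbitrage exists.

1.0188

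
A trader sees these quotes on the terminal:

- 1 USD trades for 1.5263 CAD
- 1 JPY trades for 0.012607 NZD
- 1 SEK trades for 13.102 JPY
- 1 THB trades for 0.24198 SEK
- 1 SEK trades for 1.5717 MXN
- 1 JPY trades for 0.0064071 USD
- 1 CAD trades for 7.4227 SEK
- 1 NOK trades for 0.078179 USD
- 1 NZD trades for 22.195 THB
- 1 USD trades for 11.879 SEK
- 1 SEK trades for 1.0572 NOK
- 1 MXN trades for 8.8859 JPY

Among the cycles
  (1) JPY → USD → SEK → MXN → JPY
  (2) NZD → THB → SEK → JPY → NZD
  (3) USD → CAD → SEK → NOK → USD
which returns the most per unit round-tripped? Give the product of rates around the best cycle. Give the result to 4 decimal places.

(1) 0.0064071 × 11.879 × 1.5717 × 8.8859 = 1.06295
(2) 22.195 × 0.24198 × 13.102 × 0.012607 = 0.88712
(3) 1.5263 × 7.4227 × 1.0572 × 0.078179 = 0.93637
Highest is cycle (1) at 1.0629 (>1, arbitrage).

1.0629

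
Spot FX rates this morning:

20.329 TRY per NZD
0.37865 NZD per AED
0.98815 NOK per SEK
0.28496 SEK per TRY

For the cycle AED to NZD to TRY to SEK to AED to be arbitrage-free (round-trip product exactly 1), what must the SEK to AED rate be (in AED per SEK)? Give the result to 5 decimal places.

Known legs of the cycle: 0.37865 × 20.329 × 0.28496 = 2.193501214216
For no arbitrage the full-cycle product must be 1, so the missing rate is 1 / 2.193501214216 ≈ 0.4558922.

0.45589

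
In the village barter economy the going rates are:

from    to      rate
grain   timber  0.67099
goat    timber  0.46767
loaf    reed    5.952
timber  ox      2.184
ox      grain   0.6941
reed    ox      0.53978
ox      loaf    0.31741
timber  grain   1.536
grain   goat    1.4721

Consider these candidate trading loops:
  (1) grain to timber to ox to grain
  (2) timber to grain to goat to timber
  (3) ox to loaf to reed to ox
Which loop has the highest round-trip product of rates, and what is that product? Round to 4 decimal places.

1.0575

(1) 0.67099 × 2.184 × 0.6941 = 1.01716
(2) 1.536 × 1.4721 × 0.46767 = 1.05747
(3) 0.31741 × 5.952 × 0.53978 = 1.01977
Highest is cycle (2) at 1.0575 (>1, arbitrage).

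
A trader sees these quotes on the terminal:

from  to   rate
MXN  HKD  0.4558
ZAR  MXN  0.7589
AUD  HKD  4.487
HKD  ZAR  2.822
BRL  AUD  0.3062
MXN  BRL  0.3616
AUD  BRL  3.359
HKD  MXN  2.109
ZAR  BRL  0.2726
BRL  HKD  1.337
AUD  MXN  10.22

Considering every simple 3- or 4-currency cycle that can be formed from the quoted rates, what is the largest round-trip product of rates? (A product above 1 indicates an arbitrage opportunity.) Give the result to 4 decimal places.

1.1316

AUD→MXN→BRL→AUD: 10.22 × 0.3616 × 0.3062 = 1.13158
ZAR→BRL→AUD→HKD→ZAR: 0.2726 × 0.3062 × 4.487 × 2.822 = 1.05692
AUD→HKD→MXN→BRL→AUD: 4.487 × 2.109 × 0.3616 × 0.3062 = 1.04777
ZAR→MXN→BRL→HKD→ZAR: 0.7589 × 0.3616 × 1.337 × 2.822 = 1.03538
ZAR→BRL→HKD→ZAR: 0.2726 × 1.337 × 2.822 = 1.02852
BRL→HKD→MXN→BRL: 1.337 × 2.109 × 0.3616 = 1.01962
ZAR→MXN→HKD→ZAR: 0.7589 × 0.4558 × 2.822 = 0.97615
Maximum is AUD→MXN→BRL→AUD at 1.1316; arbitrage exists.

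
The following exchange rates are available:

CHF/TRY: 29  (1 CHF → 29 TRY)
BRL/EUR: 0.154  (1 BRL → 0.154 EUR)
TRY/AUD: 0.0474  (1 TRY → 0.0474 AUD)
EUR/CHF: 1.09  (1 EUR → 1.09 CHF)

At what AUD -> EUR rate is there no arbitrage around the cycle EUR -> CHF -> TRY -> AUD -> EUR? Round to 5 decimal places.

Known legs of the cycle: 1.09 × 29 × 0.0474 = 1.498314
For no arbitrage the full-cycle product must be 1, so the missing rate is 1 / 1.498314 ≈ 0.6674168.

0.66742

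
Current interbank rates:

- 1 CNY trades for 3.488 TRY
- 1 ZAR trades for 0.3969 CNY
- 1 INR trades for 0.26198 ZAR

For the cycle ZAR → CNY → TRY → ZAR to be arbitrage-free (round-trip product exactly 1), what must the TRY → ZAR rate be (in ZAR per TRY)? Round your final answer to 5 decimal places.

0.72234

Known legs of the cycle: 0.3969 × 3.488 = 1.3843872
For no arbitrage the full-cycle product must be 1, so the missing rate is 1 / 1.3843872 ≈ 0.7223413.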